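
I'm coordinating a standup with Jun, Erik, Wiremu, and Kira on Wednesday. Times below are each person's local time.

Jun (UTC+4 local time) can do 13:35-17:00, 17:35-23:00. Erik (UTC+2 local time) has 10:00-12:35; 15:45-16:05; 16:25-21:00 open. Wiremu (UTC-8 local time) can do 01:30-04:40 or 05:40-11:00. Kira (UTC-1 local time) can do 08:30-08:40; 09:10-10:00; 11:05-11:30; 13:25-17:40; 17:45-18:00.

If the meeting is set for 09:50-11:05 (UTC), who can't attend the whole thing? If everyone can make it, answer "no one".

Erik, Kira

Jun in UTC: 09:35-13:00, 13:35-19:00 (subtract 4h to convert from UTC+4).
Erik in UTC: 08:00-10:35, 13:45-14:05, 14:25-19:00 (subtract 2h to convert from UTC+2).
Wiremu in UTC: 09:30-12:40, 13:40-19:00 (add 8h to convert from UTC-8).
Kira in UTC: 09:30-09:40, 10:10-11:00, 12:05-12:30, 14:25-18:40, 18:45-19:00 (add 1h to convert from UTC-1).
Jun: free for 09:50-11:05. Erik: not fully free for 09:50-11:05. Wiremu: free for 09:50-11:05. Kira: not fully free for 09:50-11:05.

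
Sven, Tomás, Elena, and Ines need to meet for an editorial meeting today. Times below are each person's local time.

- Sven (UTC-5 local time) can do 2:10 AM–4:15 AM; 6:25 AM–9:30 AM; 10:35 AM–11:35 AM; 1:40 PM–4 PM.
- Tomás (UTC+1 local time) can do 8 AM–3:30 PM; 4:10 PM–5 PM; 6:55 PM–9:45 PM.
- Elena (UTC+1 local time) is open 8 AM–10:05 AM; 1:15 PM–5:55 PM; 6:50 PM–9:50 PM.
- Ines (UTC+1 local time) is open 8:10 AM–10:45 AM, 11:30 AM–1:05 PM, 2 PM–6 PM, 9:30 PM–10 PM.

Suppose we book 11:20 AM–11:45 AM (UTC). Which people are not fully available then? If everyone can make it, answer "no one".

Sven in UTC: 07:10-09:15, 11:25-14:30, 15:35-16:35, 18:40-21:00 (add 5h to convert from UTC-5).
Tomás in UTC: 07:00-14:30, 15:10-16:00, 17:55-20:45 (subtract 1h to convert from UTC+1).
Elena in UTC: 07:00-09:05, 12:15-16:55, 17:50-20:50 (subtract 1h to convert from UTC+1).
Ines in UTC: 07:10-09:45, 10:30-12:05, 13:00-17:00, 20:30-21:00 (subtract 1h to convert from UTC+1).
Sven: not fully free for 11:20-11:45. Tomás: free for 11:20-11:45. Elena: not fully free for 11:20-11:45. Ines: free for 11:20-11:45.

Elena, Sven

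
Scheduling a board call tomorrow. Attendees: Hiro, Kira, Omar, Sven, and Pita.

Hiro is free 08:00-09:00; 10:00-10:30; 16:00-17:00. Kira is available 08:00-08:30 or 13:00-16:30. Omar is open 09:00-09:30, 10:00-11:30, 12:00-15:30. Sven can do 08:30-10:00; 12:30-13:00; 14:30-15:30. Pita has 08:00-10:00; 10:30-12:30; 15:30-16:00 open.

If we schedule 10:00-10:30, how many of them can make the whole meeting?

2

Hiro and Omar can make the full 10:00-10:30 slot — that's 2.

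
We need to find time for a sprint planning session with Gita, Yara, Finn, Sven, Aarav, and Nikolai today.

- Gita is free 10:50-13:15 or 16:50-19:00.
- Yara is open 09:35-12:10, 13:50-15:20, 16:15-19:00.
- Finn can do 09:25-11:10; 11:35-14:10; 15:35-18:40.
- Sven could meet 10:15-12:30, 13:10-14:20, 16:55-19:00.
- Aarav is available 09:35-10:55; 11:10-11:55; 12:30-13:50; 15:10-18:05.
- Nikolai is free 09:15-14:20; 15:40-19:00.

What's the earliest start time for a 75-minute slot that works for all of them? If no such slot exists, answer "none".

none

Gita ∩ Yara: 10:50-12:10, 16:50-19:00.
Gita ∩ Yara ∩ Finn: 10:50-11:10, 11:35-12:10, 16:50-18:40.
Gita ∩ Yara ∩ Finn ∩ Sven: 10:50-11:10, 11:35-12:10, 16:55-18:40.
Gita ∩ Yara ∩ Finn ∩ Sven ∩ Aarav: 10:50-10:55, 11:35-11:55, 16:55-18:05.
Gita ∩ Yara ∩ Finn ∩ Sven ∩ Aarav ∩ Nikolai: 10:50-10:55, 11:35-11:55, 16:55-18:05.
So the common availability across everyone is 10:50-10:55, 11:35-11:55, 16:55-18:05.
No common window is at least 75 minutes long.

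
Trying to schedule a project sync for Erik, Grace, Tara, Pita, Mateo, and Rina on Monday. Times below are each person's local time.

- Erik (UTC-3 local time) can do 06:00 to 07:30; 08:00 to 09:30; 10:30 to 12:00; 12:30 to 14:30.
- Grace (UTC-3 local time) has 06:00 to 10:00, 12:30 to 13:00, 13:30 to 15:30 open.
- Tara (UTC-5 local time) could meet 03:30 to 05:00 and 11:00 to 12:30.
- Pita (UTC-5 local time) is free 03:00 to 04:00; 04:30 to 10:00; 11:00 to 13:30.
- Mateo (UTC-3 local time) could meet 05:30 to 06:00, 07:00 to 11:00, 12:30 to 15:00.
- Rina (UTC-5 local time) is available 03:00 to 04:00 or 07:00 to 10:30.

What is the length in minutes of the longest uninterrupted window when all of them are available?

0

Erik in UTC: 09:00-10:30, 11:00-12:30, 13:30-15:00, 15:30-17:30 (add 3h to convert from UTC-3).
Grace in UTC: 09:00-13:00, 15:30-16:00, 16:30-18:30 (add 3h to convert from UTC-3).
Tara in UTC: 08:30-10:00, 16:00-17:30 (add 5h to convert from UTC-5).
Pita in UTC: 08:00-09:00, 09:30-15:00, 16:00-18:30 (add 5h to convert from UTC-5).
Mateo in UTC: 08:30-09:00, 10:00-14:00, 15:30-18:00 (add 3h to convert from UTC-3).
Rina in UTC: 08:00-09:00, 12:00-15:30 (add 5h to convert from UTC-5).
Erik ∩ Grace: 09:00-10:30, 11:00-12:30, 15:30-16:00, 16:30-17:30.
Erik ∩ Grace ∩ Tara: 09:00-10:00, 16:30-17:30.
Erik ∩ Grace ∩ Tara ∩ Pita: 09:30-10:00, 16:30-17:30.
Erik ∩ Grace ∩ Tara ∩ Pita ∩ Mateo: 16:30-17:30.
Erik ∩ Grace ∩ Tara ∩ Pita ∩ Mateo ∩ Rina: ∅.
There is no time when everyone is free.
No common window exists, so the longest block is 0 minutes.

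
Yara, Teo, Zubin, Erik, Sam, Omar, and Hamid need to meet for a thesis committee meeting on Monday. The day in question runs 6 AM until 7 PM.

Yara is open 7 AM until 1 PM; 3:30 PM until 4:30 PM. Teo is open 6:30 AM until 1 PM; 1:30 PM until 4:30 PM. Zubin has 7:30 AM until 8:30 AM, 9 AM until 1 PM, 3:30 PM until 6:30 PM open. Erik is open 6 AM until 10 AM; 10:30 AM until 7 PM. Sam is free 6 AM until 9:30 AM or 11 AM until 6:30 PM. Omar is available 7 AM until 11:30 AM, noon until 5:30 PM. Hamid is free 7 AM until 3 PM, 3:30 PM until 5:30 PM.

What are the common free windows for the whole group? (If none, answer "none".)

07:30-08:30, 09:00-09:30, 11:00-11:30, 12:00-13:00, 15:30-16:30

Yara ∩ Teo: 07:00-13:00, 15:30-16:30.
Yara ∩ Teo ∩ Zubin: 07:30-08:30, 09:00-13:00, 15:30-16:30.
Yara ∩ Teo ∩ Zubin ∩ Erik: 07:30-08:30, 09:00-10:00, 10:30-13:00, 15:30-16:30.
Yara ∩ Teo ∩ Zubin ∩ Erik ∩ Sam: 07:30-08:30, 09:00-09:30, 11:00-13:00, 15:30-16:30.
Yara ∩ Teo ∩ Zubin ∩ Erik ∩ Sam ∩ Omar: 07:30-08:30, 09:00-09:30, 11:00-11:30, 12:00-13:00, 15:30-16:30.
Yara ∩ Teo ∩ Zubin ∩ Erik ∩ Sam ∩ Omar ∩ Hamid: 07:30-08:30, 09:00-09:30, 11:00-11:30, 12:00-13:00, 15:30-16:30.
So the common availability across everyone is 07:30-08:30, 09:00-09:30, 11:00-11:30, 12:00-13:00, 15:30-16:30.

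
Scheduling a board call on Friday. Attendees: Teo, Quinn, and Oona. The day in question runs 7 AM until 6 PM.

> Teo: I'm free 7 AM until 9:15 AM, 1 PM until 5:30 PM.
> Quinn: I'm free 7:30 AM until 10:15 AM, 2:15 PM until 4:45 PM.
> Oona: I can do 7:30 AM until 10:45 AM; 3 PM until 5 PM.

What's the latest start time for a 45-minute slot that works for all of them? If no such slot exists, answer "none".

Teo ∩ Quinn: 07:30-09:15, 14:15-16:45.
Teo ∩ Quinn ∩ Oona: 07:30-09:15, 15:00-16:45.
So the common availability across everyone is 07:30-09:15, 15:00-16:45.
The last common window of at least 45 minutes is 15:00-16:45; a 45-minute meeting can start as late as 16:00 and still end by 16:45.

16:00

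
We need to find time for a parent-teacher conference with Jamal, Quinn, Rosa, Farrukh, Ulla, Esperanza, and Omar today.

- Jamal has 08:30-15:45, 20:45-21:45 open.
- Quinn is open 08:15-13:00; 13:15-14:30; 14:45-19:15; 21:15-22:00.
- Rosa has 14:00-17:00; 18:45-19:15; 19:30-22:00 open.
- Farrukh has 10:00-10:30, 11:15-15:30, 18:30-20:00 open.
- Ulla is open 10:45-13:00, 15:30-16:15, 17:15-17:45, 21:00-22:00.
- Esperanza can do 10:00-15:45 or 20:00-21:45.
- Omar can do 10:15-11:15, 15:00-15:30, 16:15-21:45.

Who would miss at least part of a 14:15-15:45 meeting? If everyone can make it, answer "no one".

Farrukh, Omar, Quinn, Ulla

Jamal: free for 14:15-15:45. Quinn: not fully free for 14:15-15:45. Rosa: free for 14:15-15:45. Farrukh: not fully free for 14:15-15:45. Ulla: not fully free for 14:15-15:45. Esperanza: free for 14:15-15:45. Omar: not fully free for 14:15-15:45.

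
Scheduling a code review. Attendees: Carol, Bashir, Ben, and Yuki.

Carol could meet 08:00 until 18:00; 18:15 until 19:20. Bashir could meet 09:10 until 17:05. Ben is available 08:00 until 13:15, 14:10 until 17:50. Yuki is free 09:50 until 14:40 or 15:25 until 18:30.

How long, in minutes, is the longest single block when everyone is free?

205

Carol ∩ Bashir: 09:10-17:05.
Carol ∩ Bashir ∩ Ben: 09:10-13:15, 14:10-17:05.
Carol ∩ Bashir ∩ Ben ∩ Yuki: 09:50-13:15, 14:10-14:40, 15:25-17:05.
The longest is 09:50-13:15 at 205 minutes.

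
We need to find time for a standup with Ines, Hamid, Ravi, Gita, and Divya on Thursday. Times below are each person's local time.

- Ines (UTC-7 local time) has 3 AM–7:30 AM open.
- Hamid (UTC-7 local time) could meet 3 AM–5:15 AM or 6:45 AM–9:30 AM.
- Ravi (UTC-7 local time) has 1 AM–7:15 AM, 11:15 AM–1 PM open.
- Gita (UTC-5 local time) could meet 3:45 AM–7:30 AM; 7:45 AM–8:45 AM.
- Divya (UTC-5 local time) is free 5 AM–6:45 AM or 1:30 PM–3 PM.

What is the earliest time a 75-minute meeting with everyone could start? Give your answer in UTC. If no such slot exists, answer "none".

10:00

Ines in UTC: 10:00-14:30 (add 7h to convert from UTC-7).
Hamid in UTC: 10:00-12:15, 13:45-16:30 (add 7h to convert from UTC-7).
Ravi in UTC: 08:00-14:15, 18:15-20:00 (add 7h to convert from UTC-7).
Gita in UTC: 08:45-12:30, 12:45-13:45 (add 5h to convert from UTC-5).
Divya in UTC: 10:00-11:45, 18:30-20:00 (add 5h to convert from UTC-5).
Ines ∩ Hamid: 10:00-12:15, 13:45-14:30.
Ines ∩ Hamid ∩ Ravi: 10:00-12:15, 13:45-14:15.
Ines ∩ Hamid ∩ Ravi ∩ Gita: 10:00-12:15.
Ines ∩ Hamid ∩ Ravi ∩ Gita ∩ Divya: 10:00-11:45.
Those are the intersection windows.
The first common window of at least 75 minutes is 10:00-11:45, so the earliest start is 10:00.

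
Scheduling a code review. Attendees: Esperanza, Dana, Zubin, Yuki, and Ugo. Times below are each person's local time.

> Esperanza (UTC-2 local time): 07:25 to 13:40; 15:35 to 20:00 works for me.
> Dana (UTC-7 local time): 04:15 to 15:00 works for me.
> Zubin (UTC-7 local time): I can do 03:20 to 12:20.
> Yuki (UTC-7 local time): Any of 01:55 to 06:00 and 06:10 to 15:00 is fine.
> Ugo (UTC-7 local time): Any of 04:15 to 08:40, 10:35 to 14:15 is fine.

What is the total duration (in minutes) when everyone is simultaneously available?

Esperanza in UTC: 09:25-15:40, 17:35-22:00 (add 2h to convert from UTC-2).
Dana in UTC: 11:15-22:00 (add 7h to convert from UTC-7).
Zubin in UTC: 10:20-19:20 (add 7h to convert from UTC-7).
Yuki in UTC: 08:55-13:00, 13:10-22:00 (add 7h to convert from UTC-7).
Ugo in UTC: 11:15-15:40, 17:35-21:15 (add 7h to convert from UTC-7).
Esperanza ∩ Dana: 11:15-15:40, 17:35-22:00.
Esperanza ∩ Dana ∩ Zubin: 11:15-15:40, 17:35-19:20.
Esperanza ∩ Dana ∩ Zubin ∩ Yuki: 11:15-13:00, 13:10-15:40, 17:35-19:20.
Esperanza ∩ Dana ∩ Zubin ∩ Yuki ∩ Ugo: 11:15-13:00, 13:10-15:40, 17:35-19:20.
Summing the common windows: 105 + 150 + 105 = 360 minutes.

360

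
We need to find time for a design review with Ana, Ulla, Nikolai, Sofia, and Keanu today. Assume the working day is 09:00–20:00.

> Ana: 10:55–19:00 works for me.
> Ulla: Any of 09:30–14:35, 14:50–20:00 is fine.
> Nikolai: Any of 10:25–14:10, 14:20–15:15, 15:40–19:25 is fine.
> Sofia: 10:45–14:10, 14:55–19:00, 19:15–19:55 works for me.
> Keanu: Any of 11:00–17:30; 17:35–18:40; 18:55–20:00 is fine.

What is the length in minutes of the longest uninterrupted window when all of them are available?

190

Ana ∩ Ulla: 10:55-14:35, 14:50-19:00.
Ana ∩ Ulla ∩ Nikolai: 10:55-14:10, 14:20-14:35, 14:50-15:15, 15:40-19:00.
Ana ∩ Ulla ∩ Nikolai ∩ Sofia: 10:55-14:10, 14:55-15:15, 15:40-19:00.
Ana ∩ Ulla ∩ Nikolai ∩ Sofia ∩ Keanu: 11:00-14:10, 14:55-15:15, 15:40-17:30, 17:35-18:40, 18:55-19:00.
The longest is 11:00-14:10 at 190 minutes.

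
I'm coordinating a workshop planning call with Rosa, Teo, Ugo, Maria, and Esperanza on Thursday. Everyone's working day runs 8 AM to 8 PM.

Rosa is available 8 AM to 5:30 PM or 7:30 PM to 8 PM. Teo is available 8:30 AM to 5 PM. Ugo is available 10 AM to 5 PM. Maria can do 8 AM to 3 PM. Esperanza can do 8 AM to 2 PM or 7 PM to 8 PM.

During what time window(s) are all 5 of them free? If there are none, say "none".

Rosa ∩ Teo: 08:30-17:00.
Rosa ∩ Teo ∩ Ugo: 10:00-17:00.
Rosa ∩ Teo ∩ Ugo ∩ Maria: 10:00-15:00.
Rosa ∩ Teo ∩ Ugo ∩ Maria ∩ Esperanza: 10:00-14:00.

10:00-14:00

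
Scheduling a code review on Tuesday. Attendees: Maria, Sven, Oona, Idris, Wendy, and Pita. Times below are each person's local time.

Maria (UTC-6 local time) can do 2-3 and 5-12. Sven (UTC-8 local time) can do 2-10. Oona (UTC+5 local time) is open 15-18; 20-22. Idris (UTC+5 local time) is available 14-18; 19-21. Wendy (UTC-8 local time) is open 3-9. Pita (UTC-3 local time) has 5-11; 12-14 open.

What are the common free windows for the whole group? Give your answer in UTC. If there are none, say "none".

11:00-13:00, 15:00-16:00

Maria in UTC: 08:00-09:00, 11:00-18:00 (add 6h to convert from UTC-6).
Sven in UTC: 10:00-18:00 (add 8h to convert from UTC-8).
Oona in UTC: 10:00-13:00, 15:00-17:00 (subtract 5h to convert from UTC+5).
Idris in UTC: 09:00-13:00, 14:00-16:00 (subtract 5h to convert from UTC+5).
Wendy in UTC: 11:00-17:00 (add 8h to convert from UTC-8).
Pita in UTC: 08:00-14:00, 15:00-17:00 (add 3h to convert from UTC-3).
Maria ∩ Sven: 11:00-18:00.
Maria ∩ Sven ∩ Oona: 11:00-13:00, 15:00-17:00.
Maria ∩ Sven ∩ Oona ∩ Idris: 11:00-13:00, 15:00-16:00.
Maria ∩ Sven ∩ Oona ∩ Idris ∩ Wendy: 11:00-13:00, 15:00-16:00.
Maria ∩ Sven ∩ Oona ∩ Idris ∩ Wendy ∩ Pita: 11:00-13:00, 15:00-16:00.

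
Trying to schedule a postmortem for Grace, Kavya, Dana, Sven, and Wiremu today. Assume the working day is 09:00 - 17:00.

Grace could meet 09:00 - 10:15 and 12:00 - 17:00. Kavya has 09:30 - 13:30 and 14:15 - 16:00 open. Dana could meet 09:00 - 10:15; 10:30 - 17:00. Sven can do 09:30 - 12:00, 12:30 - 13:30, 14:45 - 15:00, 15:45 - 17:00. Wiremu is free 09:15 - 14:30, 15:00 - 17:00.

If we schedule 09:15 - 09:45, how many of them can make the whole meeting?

Grace, Dana, and Wiremu can make the full 09:15-09:45 slot — that's 3.

3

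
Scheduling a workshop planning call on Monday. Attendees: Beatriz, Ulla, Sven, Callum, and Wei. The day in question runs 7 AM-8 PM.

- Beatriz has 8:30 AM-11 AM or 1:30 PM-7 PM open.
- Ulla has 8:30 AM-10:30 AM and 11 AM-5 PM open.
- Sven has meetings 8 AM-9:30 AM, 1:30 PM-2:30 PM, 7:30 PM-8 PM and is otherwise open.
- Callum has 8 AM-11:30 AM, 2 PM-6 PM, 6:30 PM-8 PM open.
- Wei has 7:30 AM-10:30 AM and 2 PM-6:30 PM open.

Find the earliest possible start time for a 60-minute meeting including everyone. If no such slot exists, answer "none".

09:30

Beatriz free: 08:30-11:00, 13:30-19:00.
Ulla free: 08:30-10:30, 11:00-17:00.
Sven free: 07:00-08:00, 09:30-13:30, 14:30-19:30 (invert busy blocks within the working day).
Callum free: 08:00-11:30, 14:00-18:00, 18:30-20:00.
Wei free: 07:30-10:30, 14:00-18:30.
Beatriz ∩ Ulla: 08:30-10:30, 13:30-17:00.
Beatriz ∩ Ulla ∩ Sven: 09:30-10:30, 14:30-17:00.
Beatriz ∩ Ulla ∩ Sven ∩ Callum: 09:30-10:30, 14:30-17:00.
Beatriz ∩ Ulla ∩ Sven ∩ Callum ∩ Wei: 09:30-10:30, 14:30-17:00.
Those are the intersection windows.
The first common window of at least 60 minutes is 09:30-10:30, so the earliest start is 09:30.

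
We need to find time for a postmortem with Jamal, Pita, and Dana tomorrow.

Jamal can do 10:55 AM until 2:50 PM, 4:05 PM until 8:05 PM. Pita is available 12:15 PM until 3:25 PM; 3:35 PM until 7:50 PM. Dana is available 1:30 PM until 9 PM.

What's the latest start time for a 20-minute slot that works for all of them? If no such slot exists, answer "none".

Jamal ∩ Pita: 12:15-14:50, 16:05-19:50.
Jamal ∩ Pita ∩ Dana: 13:30-14:50, 16:05-19:50.
The last common window of at least 20 minutes is 16:05-19:50; a 20-minute meeting can start as late as 19:30 and still end by 19:50.

19:30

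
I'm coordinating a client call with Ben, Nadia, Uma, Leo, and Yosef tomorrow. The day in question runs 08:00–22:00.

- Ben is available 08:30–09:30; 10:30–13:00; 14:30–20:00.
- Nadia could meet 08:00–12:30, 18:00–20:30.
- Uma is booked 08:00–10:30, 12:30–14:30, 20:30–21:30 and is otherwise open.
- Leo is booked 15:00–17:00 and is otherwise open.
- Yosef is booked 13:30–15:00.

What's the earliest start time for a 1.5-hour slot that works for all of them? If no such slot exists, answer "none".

Ben free: 08:30-09:30, 10:30-13:00, 14:30-20:00.
Nadia free: 08:00-12:30, 18:00-20:30.
Uma free: 10:30-12:30, 14:30-20:30, 21:30-22:00 (invert busy blocks within the working day).
Leo free: 08:00-15:00, 17:00-22:00 (invert busy blocks within the working day).
Yosef free: 08:00-13:30, 15:00-22:00 (invert busy blocks within the working day).
Ben ∩ Nadia: 08:30-09:30, 10:30-12:30, 18:00-20:00.
Ben ∩ Nadia ∩ Uma: 10:30-12:30, 18:00-20:00.
Ben ∩ Nadia ∩ Uma ∩ Leo: 10:30-12:30, 18:00-20:00.
Ben ∩ Nadia ∩ Uma ∩ Leo ∩ Yosef: 10:30-12:30, 18:00-20:00.
The first common window of at least 90 minutes is 10:30-12:30, so the earliest start is 10:30.

10:30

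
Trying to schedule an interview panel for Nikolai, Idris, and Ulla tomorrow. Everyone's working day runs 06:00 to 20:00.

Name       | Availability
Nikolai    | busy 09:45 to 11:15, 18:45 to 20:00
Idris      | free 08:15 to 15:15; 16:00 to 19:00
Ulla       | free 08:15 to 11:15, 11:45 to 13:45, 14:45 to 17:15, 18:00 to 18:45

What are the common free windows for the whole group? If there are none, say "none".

Nikolai free: 06:00-09:45, 11:15-18:45 (invert busy blocks within the working day).
Idris free: 08:15-15:15, 16:00-19:00.
Ulla free: 08:15-11:15, 11:45-13:45, 14:45-17:15, 18:00-18:45.
Nikolai ∩ Idris: 08:15-09:45, 11:15-15:15, 16:00-18:45.
Nikolai ∩ Idris ∩ Ulla: 08:15-09:45, 11:45-13:45, 14:45-15:15, 16:00-17:15, 18:00-18:45.

08:15-09:45, 11:45-13:45, 14:45-15:15, 16:00-17:15, 18:00-18:45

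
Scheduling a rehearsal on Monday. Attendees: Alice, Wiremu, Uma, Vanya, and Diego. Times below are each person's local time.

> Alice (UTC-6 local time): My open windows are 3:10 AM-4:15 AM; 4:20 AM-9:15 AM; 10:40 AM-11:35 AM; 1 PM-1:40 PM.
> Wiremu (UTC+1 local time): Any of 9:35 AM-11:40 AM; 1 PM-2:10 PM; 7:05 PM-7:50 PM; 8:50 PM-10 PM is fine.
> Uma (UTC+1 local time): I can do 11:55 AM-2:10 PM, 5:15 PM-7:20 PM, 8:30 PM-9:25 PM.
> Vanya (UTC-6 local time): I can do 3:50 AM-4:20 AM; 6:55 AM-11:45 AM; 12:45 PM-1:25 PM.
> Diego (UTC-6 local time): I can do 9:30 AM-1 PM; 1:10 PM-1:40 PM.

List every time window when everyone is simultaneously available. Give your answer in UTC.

none

Alice in UTC: 09:10-10:15, 10:20-15:15, 16:40-17:35, 19:00-19:40 (add 6h to convert from UTC-6).
Wiremu in UTC: 08:35-10:40, 12:00-13:10, 18:05-18:50, 19:50-21:00 (subtract 1h to convert from UTC+1).
Uma in UTC: 10:55-13:10, 16:15-18:20, 19:30-20:25 (subtract 1h to convert from UTC+1).
Vanya in UTC: 09:50-10:20, 12:55-17:45, 18:45-19:25 (add 6h to convert from UTC-6).
Diego in UTC: 15:30-19:00, 19:10-19:40 (add 6h to convert from UTC-6).
Alice ∩ Wiremu: 09:10-10:15, 10:20-10:40, 12:00-13:10.
Alice ∩ Wiremu ∩ Uma: 12:00-13:10.
Alice ∩ Wiremu ∩ Uma ∩ Vanya: 12:55-13:10.
Alice ∩ Wiremu ∩ Uma ∩ Vanya ∩ Diego: ∅.
There is no time when everyone is free.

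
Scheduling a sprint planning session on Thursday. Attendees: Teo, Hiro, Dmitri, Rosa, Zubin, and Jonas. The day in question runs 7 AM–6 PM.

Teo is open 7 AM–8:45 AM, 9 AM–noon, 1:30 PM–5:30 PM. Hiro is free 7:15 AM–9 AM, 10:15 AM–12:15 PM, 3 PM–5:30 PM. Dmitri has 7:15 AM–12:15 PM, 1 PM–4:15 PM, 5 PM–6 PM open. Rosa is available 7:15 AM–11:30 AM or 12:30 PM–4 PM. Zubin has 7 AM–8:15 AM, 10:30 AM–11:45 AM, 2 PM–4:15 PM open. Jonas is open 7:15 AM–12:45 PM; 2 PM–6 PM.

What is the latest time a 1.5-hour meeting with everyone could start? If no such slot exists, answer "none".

Teo ∩ Hiro: 07:15-08:45, 10:15-12:00, 15:00-17:30.
Teo ∩ Hiro ∩ Dmitri: 07:15-08:45, 10:15-12:00, 15:00-16:15, 17:00-17:30.
Teo ∩ Hiro ∩ Dmitri ∩ Rosa: 07:15-08:45, 10:15-11:30, 15:00-16:00.
Teo ∩ Hiro ∩ Dmitri ∩ Rosa ∩ Zubin: 07:15-08:15, 10:30-11:30, 15:00-16:00.
Teo ∩ Hiro ∩ Dmitri ∩ Rosa ∩ Zubin ∩ Jonas: 07:15-08:15, 10:30-11:30, 15:00-16:00.
Those are the intersection windows.
No common window is at least 90 minutes long.

none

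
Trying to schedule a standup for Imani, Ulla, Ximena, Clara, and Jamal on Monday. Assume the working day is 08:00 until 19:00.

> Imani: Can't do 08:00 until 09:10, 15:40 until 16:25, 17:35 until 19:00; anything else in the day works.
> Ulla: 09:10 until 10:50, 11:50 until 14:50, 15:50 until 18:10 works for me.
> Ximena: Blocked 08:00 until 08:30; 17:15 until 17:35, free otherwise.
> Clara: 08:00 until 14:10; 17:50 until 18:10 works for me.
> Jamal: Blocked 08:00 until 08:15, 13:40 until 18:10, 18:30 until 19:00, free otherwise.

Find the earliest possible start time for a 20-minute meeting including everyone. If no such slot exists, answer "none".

Imani free: 09:10-15:40, 16:25-17:35 (invert busy blocks within the working day).
Ulla free: 09:10-10:50, 11:50-14:50, 15:50-18:10.
Ximena free: 08:30-17:15, 17:35-19:00 (invert busy blocks within the working day).
Clara free: 08:00-14:10, 17:50-18:10.
Jamal free: 08:15-13:40, 18:10-18:30 (invert busy blocks within the working day).
Imani ∩ Ulla: 09:10-10:50, 11:50-14:50, 16:25-17:35.
Imani ∩ Ulla ∩ Ximena: 09:10-10:50, 11:50-14:50, 16:25-17:15.
Imani ∩ Ulla ∩ Ximena ∩ Clara: 09:10-10:50, 11:50-14:10.
Imani ∩ Ulla ∩ Ximena ∩ Clara ∩ Jamal: 09:10-10:50, 11:50-13:40.
The first common window of at least 20 minutes is 09:10-10:50, so the earliest start is 09:10.

09:10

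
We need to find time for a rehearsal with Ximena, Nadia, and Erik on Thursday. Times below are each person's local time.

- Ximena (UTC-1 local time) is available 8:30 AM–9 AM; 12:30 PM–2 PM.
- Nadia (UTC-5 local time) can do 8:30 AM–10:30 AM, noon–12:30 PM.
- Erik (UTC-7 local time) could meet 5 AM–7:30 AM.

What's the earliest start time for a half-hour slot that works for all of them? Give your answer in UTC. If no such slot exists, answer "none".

Ximena in UTC: 09:30-10:00, 13:30-15:00 (add 1h to convert from UTC-1).
Nadia in UTC: 13:30-15:30, 17:00-17:30 (add 5h to convert from UTC-5).
Erik in UTC: 12:00-14:30 (add 7h to convert from UTC-7).
Ximena ∩ Nadia: 13:30-15:00.
Ximena ∩ Nadia ∩ Erik: 13:30-14:30.
The first common window of at least 30 minutes is 13:30-14:30, so the earliest start is 13:30.

13:30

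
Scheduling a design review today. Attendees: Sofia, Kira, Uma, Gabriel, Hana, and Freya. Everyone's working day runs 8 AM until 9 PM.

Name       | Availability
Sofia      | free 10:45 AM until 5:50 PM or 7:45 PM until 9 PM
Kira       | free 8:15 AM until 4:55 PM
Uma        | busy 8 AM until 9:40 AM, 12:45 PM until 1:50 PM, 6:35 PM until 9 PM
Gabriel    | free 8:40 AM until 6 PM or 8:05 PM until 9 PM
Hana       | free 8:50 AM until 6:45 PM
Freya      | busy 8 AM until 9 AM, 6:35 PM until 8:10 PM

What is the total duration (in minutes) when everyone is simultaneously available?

305

Sofia free: 10:45-17:50, 19:45-21:00.
Kira free: 08:15-16:55.
Uma free: 09:40-12:45, 13:50-18:35 (invert busy blocks within the working day).
Gabriel free: 08:40-18:00, 20:05-21:00.
Hana free: 08:50-18:45.
Freya free: 09:00-18:35, 20:10-21:00 (invert busy blocks within the working day).
Sofia ∩ Kira: 10:45-16:55.
Sofia ∩ Kira ∩ Uma: 10:45-12:45, 13:50-16:55.
Sofia ∩ Kira ∩ Uma ∩ Gabriel: 10:45-12:45, 13:50-16:55.
Sofia ∩ Kira ∩ Uma ∩ Gabriel ∩ Hana: 10:45-12:45, 13:50-16:55.
Sofia ∩ Kira ∩ Uma ∩ Gabriel ∩ Hana ∩ Freya: 10:45-12:45, 13:50-16:55.
Those are the intersection windows.
Summing the common windows: 120 + 185 = 305 minutes.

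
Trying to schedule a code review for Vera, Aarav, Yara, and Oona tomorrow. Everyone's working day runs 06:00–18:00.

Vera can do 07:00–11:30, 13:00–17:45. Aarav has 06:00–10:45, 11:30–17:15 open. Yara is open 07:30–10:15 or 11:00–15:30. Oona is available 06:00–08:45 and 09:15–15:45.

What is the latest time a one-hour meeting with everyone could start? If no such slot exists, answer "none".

Vera ∩ Aarav: 07:00-10:45, 13:00-17:15.
Vera ∩ Aarav ∩ Yara: 07:30-10:15, 13:00-15:30.
Vera ∩ Aarav ∩ Yara ∩ Oona: 07:30-08:45, 09:15-10:15, 13:00-15:30.
The last common window of at least 60 minutes is 13:00-15:30; a 60-minute meeting can start as late as 14:30 and still end by 15:30.

14:30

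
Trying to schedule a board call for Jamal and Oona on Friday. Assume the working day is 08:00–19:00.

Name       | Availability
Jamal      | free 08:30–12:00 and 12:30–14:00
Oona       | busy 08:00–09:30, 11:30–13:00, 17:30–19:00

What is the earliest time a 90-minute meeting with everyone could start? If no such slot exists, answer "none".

Jamal free: 08:30-12:00, 12:30-14:00.
Oona free: 09:30-11:30, 13:00-17:30 (invert busy blocks within the working day).
Jamal ∩ Oona: 09:30-11:30, 13:00-14:00.
The first common window of at least 90 minutes is 09:30-11:30, so the earliest start is 09:30.

09:30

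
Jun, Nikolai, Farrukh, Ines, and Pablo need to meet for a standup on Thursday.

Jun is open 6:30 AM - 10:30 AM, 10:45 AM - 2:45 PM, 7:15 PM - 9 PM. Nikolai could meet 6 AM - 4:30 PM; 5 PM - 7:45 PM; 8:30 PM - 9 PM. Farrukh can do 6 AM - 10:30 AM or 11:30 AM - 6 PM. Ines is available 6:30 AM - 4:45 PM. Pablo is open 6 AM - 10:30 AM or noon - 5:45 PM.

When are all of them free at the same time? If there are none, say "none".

Jun ∩ Nikolai: 06:30-10:30, 10:45-14:45, 19:15-19:45, 20:30-21:00.
Jun ∩ Nikolai ∩ Farrukh: 06:30-10:30, 11:30-14:45.
Jun ∩ Nikolai ∩ Farrukh ∩ Ines: 06:30-10:30, 11:30-14:45.
Jun ∩ Nikolai ∩ Farrukh ∩ Ines ∩ Pablo: 06:30-10:30, 12:00-14:45.
So the common availability across everyone is 06:30-10:30, 12:00-14:45.

06:30-10:30, 12:00-14:45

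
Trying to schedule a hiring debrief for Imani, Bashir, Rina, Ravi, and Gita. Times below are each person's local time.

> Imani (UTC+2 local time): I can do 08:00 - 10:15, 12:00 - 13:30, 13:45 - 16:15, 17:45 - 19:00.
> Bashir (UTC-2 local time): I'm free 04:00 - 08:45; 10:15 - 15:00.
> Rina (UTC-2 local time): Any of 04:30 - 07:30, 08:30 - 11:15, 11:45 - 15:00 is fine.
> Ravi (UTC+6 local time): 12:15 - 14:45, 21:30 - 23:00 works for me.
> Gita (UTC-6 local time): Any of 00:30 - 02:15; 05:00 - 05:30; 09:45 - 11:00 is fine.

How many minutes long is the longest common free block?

105

Imani in UTC: 06:00-08:15, 10:00-11:30, 11:45-14:15, 15:45-17:00 (subtract 2h to convert from UTC+2).
Bashir in UTC: 06:00-10:45, 12:15-17:00 (add 2h to convert from UTC-2).
Rina in UTC: 06:30-09:30, 10:30-13:15, 13:45-17:00 (add 2h to convert from UTC-2).
Ravi in UTC: 06:15-08:45, 15:30-17:00 (subtract 6h to convert from UTC+6).
Gita in UTC: 06:30-08:15, 11:00-11:30, 15:45-17:00 (add 6h to convert from UTC-6).
Imani ∩ Bashir: 06:00-08:15, 10:00-10:45, 12:15-14:15, 15:45-17:00.
Imani ∩ Bashir ∩ Rina: 06:30-08:15, 10:30-10:45, 12:15-13:15, 13:45-14:15, 15:45-17:00.
Imani ∩ Bashir ∩ Rina ∩ Ravi: 06:30-08:15, 15:45-17:00.
Imani ∩ Bashir ∩ Rina ∩ Ravi ∩ Gita: 06:30-08:15, 15:45-17:00.
The longest is 06:30-08:15 at 105 minutes.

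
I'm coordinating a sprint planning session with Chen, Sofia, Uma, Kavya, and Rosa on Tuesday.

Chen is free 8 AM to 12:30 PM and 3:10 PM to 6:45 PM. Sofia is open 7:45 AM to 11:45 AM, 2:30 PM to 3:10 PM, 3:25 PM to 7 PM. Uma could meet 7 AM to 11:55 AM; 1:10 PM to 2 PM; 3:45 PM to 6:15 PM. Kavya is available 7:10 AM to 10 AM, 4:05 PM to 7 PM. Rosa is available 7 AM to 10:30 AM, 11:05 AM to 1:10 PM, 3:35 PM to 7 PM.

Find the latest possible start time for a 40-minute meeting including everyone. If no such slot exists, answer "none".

Chen ∩ Sofia: 08:00-11:45, 15:25-18:45.
Chen ∩ Sofia ∩ Uma: 08:00-11:45, 15:45-18:15.
Chen ∩ Sofia ∩ Uma ∩ Kavya: 08:00-10:00, 16:05-18:15.
Chen ∩ Sofia ∩ Uma ∩ Kavya ∩ Rosa: 08:00-10:00, 16:05-18:15.
The last common window of at least 40 minutes is 16:05-18:15; a 40-minute meeting can start as late as 17:35 and still end by 18:15.

17:35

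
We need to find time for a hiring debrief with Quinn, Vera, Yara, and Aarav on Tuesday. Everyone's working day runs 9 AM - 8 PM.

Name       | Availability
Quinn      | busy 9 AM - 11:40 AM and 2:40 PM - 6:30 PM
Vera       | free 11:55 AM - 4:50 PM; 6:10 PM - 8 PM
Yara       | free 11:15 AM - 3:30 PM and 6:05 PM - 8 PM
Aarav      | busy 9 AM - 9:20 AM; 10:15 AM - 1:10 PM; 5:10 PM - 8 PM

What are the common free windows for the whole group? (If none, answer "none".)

13:10-14:40

Quinn free: 11:40-14:40, 18:30-20:00 (invert busy blocks within the working day).
Vera free: 11:55-16:50, 18:10-20:00.
Yara free: 11:15-15:30, 18:05-20:00.
Aarav free: 09:20-10:15, 13:10-17:10 (invert busy blocks within the working day).
Quinn ∩ Vera: 11:55-14:40, 18:30-20:00.
Quinn ∩ Vera ∩ Yara: 11:55-14:40, 18:30-20:00.
Quinn ∩ Vera ∩ Yara ∩ Aarav: 13:10-14:40.
So the common availability across everyone is 13:10-14:40.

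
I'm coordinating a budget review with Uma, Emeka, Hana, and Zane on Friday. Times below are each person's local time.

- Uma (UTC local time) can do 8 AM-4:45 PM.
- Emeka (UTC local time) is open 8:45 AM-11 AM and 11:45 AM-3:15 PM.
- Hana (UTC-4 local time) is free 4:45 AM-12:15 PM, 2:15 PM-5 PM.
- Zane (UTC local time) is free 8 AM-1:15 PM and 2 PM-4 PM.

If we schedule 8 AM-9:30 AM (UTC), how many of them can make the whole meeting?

2

Uma in UTC: 08:00-16:45.
Emeka in UTC: 08:45-11:00, 11:45-15:15.
Hana in UTC: 08:45-16:15, 18:15-21:00 (add 4h to convert from UTC-4).
Zane in UTC: 08:00-13:15, 14:00-16:00.
Uma and Zane can make the full 08:00-09:30 slot — that's 2.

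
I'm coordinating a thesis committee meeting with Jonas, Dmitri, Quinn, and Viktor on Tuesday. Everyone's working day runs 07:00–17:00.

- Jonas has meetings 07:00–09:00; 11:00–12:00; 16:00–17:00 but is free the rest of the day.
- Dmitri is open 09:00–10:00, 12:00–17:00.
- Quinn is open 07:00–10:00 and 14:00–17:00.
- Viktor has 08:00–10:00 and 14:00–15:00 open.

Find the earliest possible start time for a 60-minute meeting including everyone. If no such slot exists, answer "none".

09:00

Jonas free: 09:00-11:00, 12:00-16:00 (invert busy blocks within the working day).
Dmitri free: 09:00-10:00, 12:00-17:00.
Quinn free: 07:00-10:00, 14:00-17:00.
Viktor free: 08:00-10:00, 14:00-15:00.
Jonas ∩ Dmitri: 09:00-10:00, 12:00-16:00.
Jonas ∩ Dmitri ∩ Quinn: 09:00-10:00, 14:00-16:00.
Jonas ∩ Dmitri ∩ Quinn ∩ Viktor: 09:00-10:00, 14:00-15:00.
The first common window of at least 60 minutes is 09:00-10:00, so the earliest start is 09:00.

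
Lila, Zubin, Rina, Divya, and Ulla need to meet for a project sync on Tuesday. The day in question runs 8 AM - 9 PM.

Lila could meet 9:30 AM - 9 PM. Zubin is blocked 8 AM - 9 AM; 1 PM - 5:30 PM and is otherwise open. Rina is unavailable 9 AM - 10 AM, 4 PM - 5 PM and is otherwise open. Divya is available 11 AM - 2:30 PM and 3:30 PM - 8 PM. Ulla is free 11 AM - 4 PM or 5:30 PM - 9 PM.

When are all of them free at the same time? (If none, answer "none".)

Lila free: 09:30-21:00.
Zubin free: 09:00-13:00, 17:30-21:00 (invert busy blocks within the working day).
Rina free: 08:00-09:00, 10:00-16:00, 17:00-21:00 (invert busy blocks within the working day).
Divya free: 11:00-14:30, 15:30-20:00.
Ulla free: 11:00-16:00, 17:30-21:00.
Lila ∩ Zubin: 09:30-13:00, 17:30-21:00.
Lila ∩ Zubin ∩ Rina: 10:00-13:00, 17:30-21:00.
Lila ∩ Zubin ∩ Rina ∩ Divya: 11:00-13:00, 17:30-20:00.
Lila ∩ Zubin ∩ Rina ∩ Divya ∩ Ulla: 11:00-13:00, 17:30-20:00.

11:00-13:00, 17:30-20:00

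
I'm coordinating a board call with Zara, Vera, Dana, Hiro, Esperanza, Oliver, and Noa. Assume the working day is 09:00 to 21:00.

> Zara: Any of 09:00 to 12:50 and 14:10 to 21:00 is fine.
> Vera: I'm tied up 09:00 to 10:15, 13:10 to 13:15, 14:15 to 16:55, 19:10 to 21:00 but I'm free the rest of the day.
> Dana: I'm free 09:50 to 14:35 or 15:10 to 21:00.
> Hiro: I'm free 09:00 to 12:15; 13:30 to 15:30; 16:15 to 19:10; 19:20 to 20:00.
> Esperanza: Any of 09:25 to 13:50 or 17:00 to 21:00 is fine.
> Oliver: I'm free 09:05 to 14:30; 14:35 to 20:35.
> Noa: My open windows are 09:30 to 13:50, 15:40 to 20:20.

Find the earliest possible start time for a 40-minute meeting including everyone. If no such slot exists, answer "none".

Zara free: 09:00-12:50, 14:10-21:00.
Vera free: 10:15-13:10, 13:15-14:15, 16:55-19:10 (invert busy blocks within the working day).
Dana free: 09:50-14:35, 15:10-21:00.
Hiro free: 09:00-12:15, 13:30-15:30, 16:15-19:10, 19:20-20:00.
Esperanza free: 09:25-13:50, 17:00-21:00.
Oliver free: 09:05-14:30, 14:35-20:35.
Noa free: 09:30-13:50, 15:40-20:20.
Zara ∩ Vera: 10:15-12:50, 14:10-14:15, 16:55-19:10.
Zara ∩ Vera ∩ Dana: 10:15-12:50, 14:10-14:15, 16:55-19:10.
Zara ∩ Vera ∩ Dana ∩ Hiro: 10:15-12:15, 14:10-14:15, 16:55-19:10.
Zara ∩ Vera ∩ Dana ∩ Hiro ∩ Esperanza: 10:15-12:15, 17:00-19:10.
Zara ∩ Vera ∩ Dana ∩ Hiro ∩ Esperanza ∩ Oliver: 10:15-12:15, 17:00-19:10.
Zara ∩ Vera ∩ Dana ∩ Hiro ∩ Esperanza ∩ Oliver ∩ Noa: 10:15-12:15, 17:00-19:10.
The first common window of at least 40 minutes is 10:15-12:15, so the earliest start is 10:15.

10:15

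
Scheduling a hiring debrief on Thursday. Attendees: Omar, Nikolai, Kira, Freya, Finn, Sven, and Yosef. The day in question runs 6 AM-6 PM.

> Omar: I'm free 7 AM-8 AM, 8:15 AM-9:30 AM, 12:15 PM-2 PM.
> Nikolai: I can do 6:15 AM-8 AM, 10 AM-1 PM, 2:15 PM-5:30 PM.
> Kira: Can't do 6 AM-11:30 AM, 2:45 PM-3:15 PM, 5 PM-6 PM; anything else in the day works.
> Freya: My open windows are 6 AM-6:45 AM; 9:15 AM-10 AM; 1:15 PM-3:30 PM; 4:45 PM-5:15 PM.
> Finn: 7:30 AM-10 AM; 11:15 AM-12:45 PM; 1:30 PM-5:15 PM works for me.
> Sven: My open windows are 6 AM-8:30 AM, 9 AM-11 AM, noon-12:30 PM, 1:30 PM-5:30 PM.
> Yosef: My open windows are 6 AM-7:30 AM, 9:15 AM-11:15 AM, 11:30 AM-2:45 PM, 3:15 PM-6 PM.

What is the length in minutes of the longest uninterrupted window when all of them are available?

Omar free: 07:00-08:00, 08:15-09:30, 12:15-14:00.
Nikolai free: 06:15-08:00, 10:00-13:00, 14:15-17:30.
Kira free: 11:30-14:45, 15:15-17:00 (invert busy blocks within the working day).
Freya free: 06:00-06:45, 09:15-10:00, 13:15-15:30, 16:45-17:15.
Finn free: 07:30-10:00, 11:15-12:45, 13:30-17:15.
Sven free: 06:00-08:30, 09:00-11:00, 12:00-12:30, 13:30-17:30.
Yosef free: 06:00-07:30, 09:15-11:15, 11:30-14:45, 15:15-18:00.
Omar ∩ Nikolai: 07:00-08:00, 12:15-13:00.
Omar ∩ Nikolai ∩ Kira: 12:15-13:00.
Omar ∩ Nikolai ∩ Kira ∩ Freya: ∅.
Omar ∩ Nikolai ∩ Kira ∩ Freya ∩ Finn: ∅.
Omar ∩ Nikolai ∩ Kira ∩ Freya ∩ Finn ∩ Sven: ∅.
Omar ∩ Nikolai ∩ Kira ∩ Freya ∩ Finn ∩ Sven ∩ Yosef: ∅.
There is no time when everyone is free.
No common window exists, so the longest block is 0 minutes.

0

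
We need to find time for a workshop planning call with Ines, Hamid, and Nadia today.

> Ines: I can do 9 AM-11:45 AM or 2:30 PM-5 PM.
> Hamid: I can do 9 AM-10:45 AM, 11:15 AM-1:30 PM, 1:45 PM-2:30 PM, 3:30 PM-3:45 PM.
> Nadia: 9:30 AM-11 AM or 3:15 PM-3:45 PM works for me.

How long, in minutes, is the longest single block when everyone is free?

75

Ines ∩ Hamid: 09:00-10:45, 11:15-11:45, 15:30-15:45.
Ines ∩ Hamid ∩ Nadia: 09:30-10:45, 15:30-15:45.
The longest is 09:30-10:45 at 75 minutes.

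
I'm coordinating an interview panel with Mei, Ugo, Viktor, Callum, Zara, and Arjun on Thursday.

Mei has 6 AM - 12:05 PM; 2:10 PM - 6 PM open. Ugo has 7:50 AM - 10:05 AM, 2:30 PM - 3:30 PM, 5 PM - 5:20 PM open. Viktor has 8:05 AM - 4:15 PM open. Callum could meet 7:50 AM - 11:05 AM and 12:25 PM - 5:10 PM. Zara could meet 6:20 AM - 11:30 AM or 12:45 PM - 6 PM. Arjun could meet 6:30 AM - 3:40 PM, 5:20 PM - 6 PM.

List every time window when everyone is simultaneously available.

08:05-10:05, 14:30-15:30

Mei ∩ Ugo: 07:50-10:05, 14:30-15:30, 17:00-17:20.
Mei ∩ Ugo ∩ Viktor: 08:05-10:05, 14:30-15:30.
Mei ∩ Ugo ∩ Viktor ∩ Callum: 08:05-10:05, 14:30-15:30.
Mei ∩ Ugo ∩ Viktor ∩ Callum ∩ Zara: 08:05-10:05, 14:30-15:30.
Mei ∩ Ugo ∩ Viktor ∩ Callum ∩ Zara ∩ Arjun: 08:05-10:05, 14:30-15:30.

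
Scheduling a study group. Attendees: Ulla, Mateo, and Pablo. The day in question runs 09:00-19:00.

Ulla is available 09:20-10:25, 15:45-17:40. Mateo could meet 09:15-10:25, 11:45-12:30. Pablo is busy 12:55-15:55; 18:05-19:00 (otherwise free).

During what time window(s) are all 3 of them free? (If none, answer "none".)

09:20-10:25

Ulla free: 09:20-10:25, 15:45-17:40.
Mateo free: 09:15-10:25, 11:45-12:30.
Pablo free: 09:00-12:55, 15:55-18:05 (invert busy blocks within the working day).
Ulla ∩ Mateo: 09:20-10:25.
Ulla ∩ Mateo ∩ Pablo: 09:20-10:25.
Those are the intersection windows.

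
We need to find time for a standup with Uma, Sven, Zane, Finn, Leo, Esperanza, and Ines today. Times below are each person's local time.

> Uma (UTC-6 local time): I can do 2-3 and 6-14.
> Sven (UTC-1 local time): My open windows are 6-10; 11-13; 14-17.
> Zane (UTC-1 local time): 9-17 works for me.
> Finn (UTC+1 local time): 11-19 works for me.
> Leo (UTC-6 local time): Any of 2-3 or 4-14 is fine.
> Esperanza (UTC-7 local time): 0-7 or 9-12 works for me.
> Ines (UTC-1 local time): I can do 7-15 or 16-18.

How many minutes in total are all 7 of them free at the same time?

180

Uma in UTC: 08:00-09:00, 12:00-20:00 (add 6h to convert from UTC-6).
Sven in UTC: 07:00-11:00, 12:00-14:00, 15:00-18:00 (add 1h to convert from UTC-1).
Zane in UTC: 10:00-18:00 (add 1h to convert from UTC-1).
Finn in UTC: 10:00-18:00 (subtract 1h to convert from UTC+1).
Leo in UTC: 08:00-09:00, 10:00-20:00 (add 6h to convert from UTC-6).
Esperanza in UTC: 07:00-14:00, 16:00-19:00 (add 7h to convert from UTC-7).
Ines in UTC: 08:00-16:00, 17:00-19:00 (add 1h to convert from UTC-1).
Uma ∩ Sven: 08:00-09:00, 12:00-14:00, 15:00-18:00.
Uma ∩ Sven ∩ Zane: 12:00-14:00, 15:00-18:00.
Uma ∩ Sven ∩ Zane ∩ Finn: 12:00-14:00, 15:00-18:00.
Uma ∩ Sven ∩ Zane ∩ Finn ∩ Leo: 12:00-14:00, 15:00-18:00.
Uma ∩ Sven ∩ Zane ∩ Finn ∩ Leo ∩ Esperanza: 12:00-14:00, 16:00-18:00.
Uma ∩ Sven ∩ Zane ∩ Finn ∩ Leo ∩ Esperanza ∩ Ines: 12:00-14:00, 17:00-18:00.
Summing the common windows: 120 + 60 = 180 minutes.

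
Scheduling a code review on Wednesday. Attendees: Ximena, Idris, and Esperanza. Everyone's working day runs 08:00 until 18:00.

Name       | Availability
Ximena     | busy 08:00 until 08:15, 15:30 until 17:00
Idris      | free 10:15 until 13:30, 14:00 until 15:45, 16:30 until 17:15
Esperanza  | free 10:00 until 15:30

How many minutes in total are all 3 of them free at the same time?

Ximena free: 08:15-15:30, 17:00-18:00 (invert busy blocks within the working day).
Idris free: 10:15-13:30, 14:00-15:45, 16:30-17:15.
Esperanza free: 10:00-15:30.
Ximena ∩ Idris: 10:15-13:30, 14:00-15:30, 17:00-17:15.
Ximena ∩ Idris ∩ Esperanza: 10:15-13:30, 14:00-15:30.
Those are the intersection windows.
Summing the common windows: 195 + 90 = 285 minutes.

285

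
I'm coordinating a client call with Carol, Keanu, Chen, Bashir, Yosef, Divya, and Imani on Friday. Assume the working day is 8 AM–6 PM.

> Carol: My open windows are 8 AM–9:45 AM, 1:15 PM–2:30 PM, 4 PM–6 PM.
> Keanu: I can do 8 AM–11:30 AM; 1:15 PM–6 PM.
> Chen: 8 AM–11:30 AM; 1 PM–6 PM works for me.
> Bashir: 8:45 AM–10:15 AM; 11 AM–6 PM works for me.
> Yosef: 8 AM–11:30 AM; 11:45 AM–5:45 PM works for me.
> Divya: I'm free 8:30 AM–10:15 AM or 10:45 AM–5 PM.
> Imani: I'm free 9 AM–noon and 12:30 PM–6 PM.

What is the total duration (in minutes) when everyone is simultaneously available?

180

Carol ∩ Keanu: 08:00-09:45, 13:15-14:30, 16:00-18:00.
Carol ∩ Keanu ∩ Chen: 08:00-09:45, 13:15-14:30, 16:00-18:00.
Carol ∩ Keanu ∩ Chen ∩ Bashir: 08:45-09:45, 13:15-14:30, 16:00-18:00.
Carol ∩ Keanu ∩ Chen ∩ Bashir ∩ Yosef: 08:45-09:45, 13:15-14:30, 16:00-17:45.
Carol ∩ Keanu ∩ Chen ∩ Bashir ∩ Yosef ∩ Divya: 08:45-09:45, 13:15-14:30, 16:00-17:00.
Carol ∩ Keanu ∩ Chen ∩ Bashir ∩ Yosef ∩ Divya ∩ Imani: 09:00-09:45, 13:15-14:30, 16:00-17:00.
So the common availability across everyone is 09:00-09:45, 13:15-14:30, 16:00-17:00.
Summing the common windows: 45 + 75 + 60 = 180 minutes.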